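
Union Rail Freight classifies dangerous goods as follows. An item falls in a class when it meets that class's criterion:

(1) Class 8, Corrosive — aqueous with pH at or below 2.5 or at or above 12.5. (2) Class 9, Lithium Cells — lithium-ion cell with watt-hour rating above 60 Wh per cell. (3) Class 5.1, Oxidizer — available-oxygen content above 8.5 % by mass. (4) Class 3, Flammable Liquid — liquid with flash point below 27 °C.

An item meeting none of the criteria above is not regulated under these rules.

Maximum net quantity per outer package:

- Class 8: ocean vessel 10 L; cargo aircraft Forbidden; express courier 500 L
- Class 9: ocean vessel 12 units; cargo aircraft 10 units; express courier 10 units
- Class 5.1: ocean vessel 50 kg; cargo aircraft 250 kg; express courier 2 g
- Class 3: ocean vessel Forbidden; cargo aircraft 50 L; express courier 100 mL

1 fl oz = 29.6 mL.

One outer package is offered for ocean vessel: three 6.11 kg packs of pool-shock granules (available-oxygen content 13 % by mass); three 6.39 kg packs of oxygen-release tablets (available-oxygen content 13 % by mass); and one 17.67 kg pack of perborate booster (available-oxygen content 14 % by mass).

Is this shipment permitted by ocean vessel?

Pool-shock granules: available-oxygen content 13 % by mass > 8.5 % by mass → Class 5.1 (Oxidizer).
With available-oxygen content 13 % by mass (> 8.5 % by mass), the oxygen-release tablets fall in Class 5.1.
Perborate booster: available-oxygen content 14 % by mass > 8.5 % by mass → Class 5.1 (Oxidizer).
Class 5.1 net quantity: (three 6.11 kg packs = 18.33 kg) + (three 6.39 kg packs = 19.17 kg) + 17.67 kg = 55.17 kg.
55.17 kg > 50 kg (ocean vessel limit, Class 5.1) — over the limit.

No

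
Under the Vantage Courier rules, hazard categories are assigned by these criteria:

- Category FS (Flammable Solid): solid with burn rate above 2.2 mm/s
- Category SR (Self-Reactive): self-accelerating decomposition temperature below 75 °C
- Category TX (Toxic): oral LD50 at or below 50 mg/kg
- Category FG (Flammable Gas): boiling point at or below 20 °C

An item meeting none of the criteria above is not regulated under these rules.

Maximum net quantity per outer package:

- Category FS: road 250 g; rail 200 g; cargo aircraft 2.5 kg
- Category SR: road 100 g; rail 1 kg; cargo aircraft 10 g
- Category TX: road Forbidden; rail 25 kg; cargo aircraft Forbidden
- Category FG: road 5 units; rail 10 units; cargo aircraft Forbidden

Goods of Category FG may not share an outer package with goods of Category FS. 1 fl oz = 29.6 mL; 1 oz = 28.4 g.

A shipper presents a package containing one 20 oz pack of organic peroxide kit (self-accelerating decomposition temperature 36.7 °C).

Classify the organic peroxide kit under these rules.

Organic peroxide kit: self-accelerating decomposition temperature 36.7 °C < 75 °C → Category SR (Self-Reactive).

Category SR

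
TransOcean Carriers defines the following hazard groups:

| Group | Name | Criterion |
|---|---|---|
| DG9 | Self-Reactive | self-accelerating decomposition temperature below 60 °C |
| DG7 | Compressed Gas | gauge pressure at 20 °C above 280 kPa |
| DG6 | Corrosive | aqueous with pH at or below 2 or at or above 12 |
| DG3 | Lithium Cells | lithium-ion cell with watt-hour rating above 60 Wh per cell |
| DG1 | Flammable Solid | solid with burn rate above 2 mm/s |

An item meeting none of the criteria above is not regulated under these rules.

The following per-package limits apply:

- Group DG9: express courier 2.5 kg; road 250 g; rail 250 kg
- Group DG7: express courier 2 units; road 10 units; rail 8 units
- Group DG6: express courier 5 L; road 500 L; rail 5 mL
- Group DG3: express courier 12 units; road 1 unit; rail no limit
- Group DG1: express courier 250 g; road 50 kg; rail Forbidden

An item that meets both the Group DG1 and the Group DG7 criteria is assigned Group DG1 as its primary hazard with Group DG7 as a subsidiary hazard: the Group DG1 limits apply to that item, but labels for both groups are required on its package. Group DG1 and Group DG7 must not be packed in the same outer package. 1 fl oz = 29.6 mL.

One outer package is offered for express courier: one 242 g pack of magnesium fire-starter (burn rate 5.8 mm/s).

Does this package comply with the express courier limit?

With burn rate 5.8 mm/s (> 2 mm/s), the magnesium fire-starter falls in Group DG1.
Group DG1 quantity: 242 g.
That is within the Group DG1 express courier limit of 250 g.

Yes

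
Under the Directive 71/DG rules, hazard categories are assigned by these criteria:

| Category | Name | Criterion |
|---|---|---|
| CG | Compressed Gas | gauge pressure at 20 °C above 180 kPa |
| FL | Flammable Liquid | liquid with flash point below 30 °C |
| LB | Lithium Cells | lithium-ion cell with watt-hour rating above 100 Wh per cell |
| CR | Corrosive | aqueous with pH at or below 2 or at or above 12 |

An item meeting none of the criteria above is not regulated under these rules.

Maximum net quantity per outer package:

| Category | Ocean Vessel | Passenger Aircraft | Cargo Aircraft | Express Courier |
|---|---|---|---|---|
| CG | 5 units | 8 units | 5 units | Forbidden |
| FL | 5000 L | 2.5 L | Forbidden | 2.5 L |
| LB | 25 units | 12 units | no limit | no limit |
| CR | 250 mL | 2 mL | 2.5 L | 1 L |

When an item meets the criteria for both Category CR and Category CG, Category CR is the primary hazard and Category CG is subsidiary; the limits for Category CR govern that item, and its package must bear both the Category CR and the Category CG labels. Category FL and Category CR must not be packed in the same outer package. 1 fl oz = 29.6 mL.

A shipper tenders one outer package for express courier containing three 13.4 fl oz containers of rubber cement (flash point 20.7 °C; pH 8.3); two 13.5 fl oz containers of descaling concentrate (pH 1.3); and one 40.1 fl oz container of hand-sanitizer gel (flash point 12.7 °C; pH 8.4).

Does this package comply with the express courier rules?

Rubber cement: flash point 20.7 °C < 30 °C → Category FL (Flammable Liquid).
pH 1.3 meets the Category CR criterion (Corrosive), so the descaling concentrate is Category CR.
The hand-sanitizer gel has flash point 12.7 °C, which is < 30 °C, so it is Category FL (Flammable Liquid).
Category FL net quantity: (three 13.4 fl oz containers = 1189.92 mL) + (one 40.1 fl oz container = 1186.96 mL) = 2376.88 mL.
That is within the Category FL express courier limit of 2.5 L.
Category CR quantity: two 13.5 fl oz containers = 799.2 mL.
799.2 mL ≤ 1 L (express courier limit, Category CR) — within limit.
Category FL and Category CR may not share an outer package.

No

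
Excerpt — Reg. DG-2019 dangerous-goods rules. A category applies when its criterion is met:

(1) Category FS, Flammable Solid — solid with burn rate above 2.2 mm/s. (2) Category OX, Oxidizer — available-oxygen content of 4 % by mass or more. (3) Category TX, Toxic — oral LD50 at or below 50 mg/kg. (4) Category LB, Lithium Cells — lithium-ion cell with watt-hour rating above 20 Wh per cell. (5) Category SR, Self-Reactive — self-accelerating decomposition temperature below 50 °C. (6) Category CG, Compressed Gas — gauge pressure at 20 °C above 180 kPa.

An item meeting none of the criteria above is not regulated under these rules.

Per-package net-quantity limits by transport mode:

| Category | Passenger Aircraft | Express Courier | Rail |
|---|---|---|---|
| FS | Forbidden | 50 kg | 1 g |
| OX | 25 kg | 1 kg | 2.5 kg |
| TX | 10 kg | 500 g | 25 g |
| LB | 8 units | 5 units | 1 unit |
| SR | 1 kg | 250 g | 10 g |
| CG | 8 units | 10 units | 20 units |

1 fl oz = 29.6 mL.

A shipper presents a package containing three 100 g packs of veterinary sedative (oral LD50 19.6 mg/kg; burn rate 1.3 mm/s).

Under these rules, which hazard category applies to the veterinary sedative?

Category TX

Veterinary sedative: oral LD50 19.6 mg/kg ≤ 50 mg/kg → Category TX (Toxic).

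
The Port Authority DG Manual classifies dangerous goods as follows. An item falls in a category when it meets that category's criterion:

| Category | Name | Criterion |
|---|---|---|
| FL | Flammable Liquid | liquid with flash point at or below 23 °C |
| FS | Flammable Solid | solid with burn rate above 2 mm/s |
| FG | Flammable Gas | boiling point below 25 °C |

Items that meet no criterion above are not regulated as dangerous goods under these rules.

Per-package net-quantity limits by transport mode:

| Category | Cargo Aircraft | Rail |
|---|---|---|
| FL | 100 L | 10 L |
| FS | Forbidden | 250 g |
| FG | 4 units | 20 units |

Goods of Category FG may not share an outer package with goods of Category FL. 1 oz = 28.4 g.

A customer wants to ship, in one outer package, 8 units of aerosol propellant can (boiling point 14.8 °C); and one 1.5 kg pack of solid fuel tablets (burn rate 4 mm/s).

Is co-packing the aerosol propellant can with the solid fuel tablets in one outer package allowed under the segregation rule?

Yes

The aerosol propellant can has boiling point 14.8 °C, which is < 25 °C, so it is Category FG (Flammable Gas).
The solid fuel tablets have burn rate 4 mm/s, which is > 2 mm/s, so they are Category FS (Flammable Solid).
No segregation rule bars Category FG with Category FS.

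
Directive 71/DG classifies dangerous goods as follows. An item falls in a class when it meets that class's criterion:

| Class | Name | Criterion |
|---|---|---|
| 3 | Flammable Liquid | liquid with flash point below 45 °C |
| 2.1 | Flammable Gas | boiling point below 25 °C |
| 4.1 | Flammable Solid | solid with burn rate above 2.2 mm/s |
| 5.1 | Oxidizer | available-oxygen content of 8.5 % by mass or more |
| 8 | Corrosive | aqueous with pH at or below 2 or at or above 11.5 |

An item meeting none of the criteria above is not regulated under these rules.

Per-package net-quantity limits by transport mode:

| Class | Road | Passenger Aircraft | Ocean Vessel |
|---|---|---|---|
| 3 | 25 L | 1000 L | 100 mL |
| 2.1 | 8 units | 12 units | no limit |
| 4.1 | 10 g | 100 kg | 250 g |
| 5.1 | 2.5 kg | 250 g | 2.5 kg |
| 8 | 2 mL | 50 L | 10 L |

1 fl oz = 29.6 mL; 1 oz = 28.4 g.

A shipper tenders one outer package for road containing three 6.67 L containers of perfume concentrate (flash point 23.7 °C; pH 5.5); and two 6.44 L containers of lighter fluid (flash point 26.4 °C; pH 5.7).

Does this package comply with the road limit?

With flash point 23.7 °C (< 45 °C), the perfume concentrate falls in Class 3.
Lighter fluid: flash point 26.4 °C < 45 °C → Class 3 (Flammable Liquid).
Class 3 net quantity: (three 6.67 L containers = 20.01 L) + (two 6.44 L containers = 12.88 L) = 32.89 L.
32.89 L exceeds the road limit of 25 L for Class 3.

No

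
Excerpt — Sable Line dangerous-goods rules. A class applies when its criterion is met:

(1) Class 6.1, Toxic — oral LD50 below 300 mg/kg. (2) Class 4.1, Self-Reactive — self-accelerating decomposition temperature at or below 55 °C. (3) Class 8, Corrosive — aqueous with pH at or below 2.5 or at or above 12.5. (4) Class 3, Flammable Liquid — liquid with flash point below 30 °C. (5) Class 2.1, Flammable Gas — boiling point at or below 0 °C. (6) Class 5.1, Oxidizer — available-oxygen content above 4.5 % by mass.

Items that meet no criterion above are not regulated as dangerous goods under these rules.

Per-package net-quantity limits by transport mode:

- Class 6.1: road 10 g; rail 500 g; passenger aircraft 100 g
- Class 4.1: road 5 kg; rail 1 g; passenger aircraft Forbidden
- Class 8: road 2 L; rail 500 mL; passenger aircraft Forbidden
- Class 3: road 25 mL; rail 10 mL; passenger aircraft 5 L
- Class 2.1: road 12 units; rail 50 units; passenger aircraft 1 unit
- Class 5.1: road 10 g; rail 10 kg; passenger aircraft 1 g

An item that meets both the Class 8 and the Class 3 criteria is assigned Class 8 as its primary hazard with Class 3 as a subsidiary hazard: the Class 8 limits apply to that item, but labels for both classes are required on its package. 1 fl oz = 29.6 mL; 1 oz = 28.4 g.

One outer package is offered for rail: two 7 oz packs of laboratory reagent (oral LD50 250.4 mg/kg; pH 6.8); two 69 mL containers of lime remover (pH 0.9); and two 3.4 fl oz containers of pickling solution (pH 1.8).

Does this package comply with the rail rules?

The laboratory reagent has oral LD50 250.4 mg/kg, which is < 300 mg/kg, so it is Class 6.1 (Toxic).
pH 0.9 meets the Class 8 criterion (Corrosive), so the lime remover is Class 8.
Pickling solution: pH 1.8 ≤ 2.5 → Class 8 (Corrosive).
Total Class 8: (two 69 mL containers = 138 mL) + (two 3.4 fl oz containers = 201.28 mL) = 339.28 mL.
That is within the Class 8 rail limit of 500 mL.
Class 6.1 quantity: two 7 oz packs = 397.6 g.
That is within the Class 6.1 rail limit of 500 g.
Every hazard class is within its rail limit and no segregation rule is violated.

Yes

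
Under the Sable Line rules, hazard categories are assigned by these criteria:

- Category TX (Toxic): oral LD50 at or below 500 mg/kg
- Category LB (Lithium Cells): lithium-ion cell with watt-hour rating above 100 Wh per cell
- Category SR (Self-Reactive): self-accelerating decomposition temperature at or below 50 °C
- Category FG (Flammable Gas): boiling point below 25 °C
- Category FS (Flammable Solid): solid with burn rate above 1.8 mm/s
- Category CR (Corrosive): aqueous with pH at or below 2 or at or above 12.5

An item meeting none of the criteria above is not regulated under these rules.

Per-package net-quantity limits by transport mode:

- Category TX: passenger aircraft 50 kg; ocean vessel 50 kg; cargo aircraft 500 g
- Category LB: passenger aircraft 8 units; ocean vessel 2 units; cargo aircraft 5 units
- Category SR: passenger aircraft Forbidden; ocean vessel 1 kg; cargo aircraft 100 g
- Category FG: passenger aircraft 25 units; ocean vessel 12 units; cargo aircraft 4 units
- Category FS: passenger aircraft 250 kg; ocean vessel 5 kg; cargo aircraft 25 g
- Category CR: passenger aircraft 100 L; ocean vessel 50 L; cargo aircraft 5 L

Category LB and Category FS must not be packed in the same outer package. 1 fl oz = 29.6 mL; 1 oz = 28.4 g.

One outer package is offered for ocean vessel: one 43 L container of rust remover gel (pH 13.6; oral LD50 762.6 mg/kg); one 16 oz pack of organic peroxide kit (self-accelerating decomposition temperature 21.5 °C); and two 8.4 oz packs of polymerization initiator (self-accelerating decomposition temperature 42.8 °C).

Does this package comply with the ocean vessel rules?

pH 13.6 meets the Category CR criterion (Corrosive), so the rust remover gel is Category CR.
Organic peroxide kit: self-accelerating decomposition temperature 21.5 °C ≤ 50 °C → Category SR (Self-Reactive).
The polymerization initiator has self-accelerating decomposition temperature 42.8 °C, which is ≤ 50 °C, so it is Category SR (Self-Reactive).
Category SR net quantity: (one 16 oz pack = 454.4 g) + (two 8.4 oz packs = 477.12 g) = 931.52 g.
That is within the Category SR ocean vessel limit of 1 kg.
Category CR quantity: 43 L.
43 L is within the ocean vessel limit of 50 L for Category CR.
The segregation rule (Category LB with Category FS) does not apply to Category SR with Category CR.
Every hazard category is within its ocean vessel limit and no segregation rule is violated.

Yes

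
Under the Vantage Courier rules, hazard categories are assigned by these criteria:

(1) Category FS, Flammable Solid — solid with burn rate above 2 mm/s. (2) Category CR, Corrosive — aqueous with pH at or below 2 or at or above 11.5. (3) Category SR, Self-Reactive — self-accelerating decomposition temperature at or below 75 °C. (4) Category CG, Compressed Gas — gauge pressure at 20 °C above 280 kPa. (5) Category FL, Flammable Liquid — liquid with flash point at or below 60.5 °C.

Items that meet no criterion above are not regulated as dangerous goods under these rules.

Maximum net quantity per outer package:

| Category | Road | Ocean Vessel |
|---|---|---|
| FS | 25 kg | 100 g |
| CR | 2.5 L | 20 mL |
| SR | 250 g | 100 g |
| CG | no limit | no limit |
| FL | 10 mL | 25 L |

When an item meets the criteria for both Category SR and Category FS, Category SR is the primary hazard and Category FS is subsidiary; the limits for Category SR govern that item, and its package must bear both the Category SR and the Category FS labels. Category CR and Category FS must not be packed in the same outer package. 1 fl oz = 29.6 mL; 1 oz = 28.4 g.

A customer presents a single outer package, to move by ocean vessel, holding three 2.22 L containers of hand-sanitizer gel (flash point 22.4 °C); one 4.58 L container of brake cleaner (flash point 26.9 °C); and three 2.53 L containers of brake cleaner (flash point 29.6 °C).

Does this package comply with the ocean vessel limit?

With flash point 22.4 °C (≤ 60.5 °C), the hand-sanitizer gel falls in Category FL.
The brake cleaner has flash point 26.9 °C, which is ≤ 60.5 °C, so it is Category FL (Flammable Liquid).
Brake cleaner: flash point 29.6 °C ≤ 60.5 °C → Category FL (Flammable Liquid).
Category FL net quantity: (three 2.22 L containers = 6.66 L) + 4.58 L + (three 2.53 L containers = 7.59 L) = 18.83 L.
That is within the Category FL ocean vessel limit of 25 L.

Yes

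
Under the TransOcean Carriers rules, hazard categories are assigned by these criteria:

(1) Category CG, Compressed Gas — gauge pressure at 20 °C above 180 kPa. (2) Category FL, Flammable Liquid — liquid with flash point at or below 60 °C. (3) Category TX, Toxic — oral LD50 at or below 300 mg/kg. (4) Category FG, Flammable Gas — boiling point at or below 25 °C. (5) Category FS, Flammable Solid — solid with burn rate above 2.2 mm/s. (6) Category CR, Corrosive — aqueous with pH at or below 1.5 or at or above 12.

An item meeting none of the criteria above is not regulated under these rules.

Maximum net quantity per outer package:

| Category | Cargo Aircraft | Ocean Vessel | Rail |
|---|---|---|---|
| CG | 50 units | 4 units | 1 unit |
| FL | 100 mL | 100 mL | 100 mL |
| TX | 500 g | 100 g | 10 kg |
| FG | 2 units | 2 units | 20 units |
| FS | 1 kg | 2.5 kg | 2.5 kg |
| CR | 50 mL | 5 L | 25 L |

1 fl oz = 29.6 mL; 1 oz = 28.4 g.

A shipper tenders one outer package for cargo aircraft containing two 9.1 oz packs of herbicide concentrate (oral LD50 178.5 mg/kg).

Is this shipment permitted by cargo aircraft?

No

Oral LD50 178.5 mg/kg meets the Category TX criterion (Toxic), so the herbicide concentrate is Category TX.
Category TX quantity: two 9.1 oz packs = 516.88 g.
516.88 g > 500 g (cargo aircraft limit, Category TX) — over the limit.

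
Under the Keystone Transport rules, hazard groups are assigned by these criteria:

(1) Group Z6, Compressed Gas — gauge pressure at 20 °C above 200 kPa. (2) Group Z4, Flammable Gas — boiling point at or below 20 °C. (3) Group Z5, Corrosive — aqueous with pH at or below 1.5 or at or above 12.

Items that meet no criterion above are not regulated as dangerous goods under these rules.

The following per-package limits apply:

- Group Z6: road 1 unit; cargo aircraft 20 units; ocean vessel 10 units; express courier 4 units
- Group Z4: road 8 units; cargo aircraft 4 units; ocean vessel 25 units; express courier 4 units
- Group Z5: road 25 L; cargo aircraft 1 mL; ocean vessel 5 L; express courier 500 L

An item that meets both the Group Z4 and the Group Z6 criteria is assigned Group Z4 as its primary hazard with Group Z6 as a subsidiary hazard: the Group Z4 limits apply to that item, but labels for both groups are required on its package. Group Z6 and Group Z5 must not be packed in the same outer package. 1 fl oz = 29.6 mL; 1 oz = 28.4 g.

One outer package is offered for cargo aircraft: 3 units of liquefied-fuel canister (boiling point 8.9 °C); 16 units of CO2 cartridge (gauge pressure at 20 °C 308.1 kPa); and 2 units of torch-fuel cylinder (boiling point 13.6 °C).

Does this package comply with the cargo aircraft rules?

Liquefied-fuel canister: boiling point 8.9 °C ≤ 20 °C → Group Z4 (Flammable Gas).
Gauge pressure at 20 °C 308.1 kPa meets the Group Z6 criterion (Compressed Gas), so the CO2 cartridge is Group Z6.
Boiling point 13.6 °C meets the Group Z4 criterion (Flammable Gas), so the torch-fuel cylinder is Group Z4.
Total Group Z4: 3 units + 2 units = 5 units.
That exceeds the Group Z4 cargo aircraft limit of 4 units.
Group Z6 quantity: 16 units.
16 units ≤ 20 units (cargo aircraft limit, Group Z6) — within limit.
The segregation rule (Group Z6 with Group Z5) does not apply to Group Z4 with Group Z6.

No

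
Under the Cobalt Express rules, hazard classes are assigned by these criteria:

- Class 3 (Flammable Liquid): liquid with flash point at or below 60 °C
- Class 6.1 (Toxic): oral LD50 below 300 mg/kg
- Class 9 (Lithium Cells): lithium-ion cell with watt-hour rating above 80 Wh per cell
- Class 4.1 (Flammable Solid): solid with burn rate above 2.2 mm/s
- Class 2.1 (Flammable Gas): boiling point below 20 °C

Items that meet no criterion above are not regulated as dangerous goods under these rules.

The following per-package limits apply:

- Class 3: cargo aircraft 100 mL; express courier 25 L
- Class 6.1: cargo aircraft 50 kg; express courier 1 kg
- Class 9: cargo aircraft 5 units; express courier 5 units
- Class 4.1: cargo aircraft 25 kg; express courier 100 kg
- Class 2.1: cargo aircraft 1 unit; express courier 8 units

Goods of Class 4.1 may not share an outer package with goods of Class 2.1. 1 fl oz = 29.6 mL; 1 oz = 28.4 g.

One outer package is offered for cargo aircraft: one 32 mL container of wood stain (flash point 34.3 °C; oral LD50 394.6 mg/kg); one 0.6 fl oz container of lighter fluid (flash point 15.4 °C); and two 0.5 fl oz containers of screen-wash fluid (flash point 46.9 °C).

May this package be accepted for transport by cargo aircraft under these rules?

With flash point 34.3 °C (≤ 60 °C), the wood stain falls in Class 3.
Flash point 15.4 °C meets the Class 3 criterion (Flammable Liquid), so the lighter fluid is Class 3.
Flash point 46.9 °C meets the Class 3 criterion (Flammable Liquid), so the screen-wash fluid is Class 3.
Class 3 net quantity: 32 mL + (one 0.6 fl oz container = 17.76 mL) + (two 0.5 fl oz containers = 29.6 mL) = 79.36 mL.
79.36 mL ≤ 100 mL (cargo aircraft limit, Class 3) — within limit.

Yes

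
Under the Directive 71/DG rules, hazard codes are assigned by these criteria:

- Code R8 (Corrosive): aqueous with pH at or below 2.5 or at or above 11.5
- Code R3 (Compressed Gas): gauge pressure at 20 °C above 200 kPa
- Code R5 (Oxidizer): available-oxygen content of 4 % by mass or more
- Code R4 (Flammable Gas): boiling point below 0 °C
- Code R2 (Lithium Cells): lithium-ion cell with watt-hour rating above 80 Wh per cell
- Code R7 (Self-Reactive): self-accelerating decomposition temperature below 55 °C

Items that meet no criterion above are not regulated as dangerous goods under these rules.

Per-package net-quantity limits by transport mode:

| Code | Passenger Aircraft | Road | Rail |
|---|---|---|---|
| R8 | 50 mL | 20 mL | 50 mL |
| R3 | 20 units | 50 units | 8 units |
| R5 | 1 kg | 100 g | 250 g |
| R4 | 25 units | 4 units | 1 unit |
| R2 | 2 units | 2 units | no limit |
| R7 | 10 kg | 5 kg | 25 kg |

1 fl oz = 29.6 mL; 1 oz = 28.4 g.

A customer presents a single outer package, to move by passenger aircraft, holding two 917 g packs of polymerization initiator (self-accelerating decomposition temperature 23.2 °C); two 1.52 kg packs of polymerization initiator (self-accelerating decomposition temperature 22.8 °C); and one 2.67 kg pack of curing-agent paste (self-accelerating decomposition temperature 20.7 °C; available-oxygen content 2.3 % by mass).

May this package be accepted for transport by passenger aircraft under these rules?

Yes

The polymerization initiator has self-accelerating decomposition temperature 23.2 °C, which is < 55 °C, so it is Code R7 (Self-Reactive).
With self-accelerating decomposition temperature 22.8 °C (< 55 °C), the polymerization initiator falls in Code R7.
The curing-agent paste has self-accelerating decomposition temperature 20.7 °C, which is < 55 °C, so it is Code R7 (Self-Reactive).
Code R7 net quantity: (two 917 g packs = 1.834 kg) + (two 1.52 kg packs = 3.04 kg) + 2.67 kg = 7.544 kg.
7.544 kg is within the passenger aircraft limit of 10 kg for Code R7.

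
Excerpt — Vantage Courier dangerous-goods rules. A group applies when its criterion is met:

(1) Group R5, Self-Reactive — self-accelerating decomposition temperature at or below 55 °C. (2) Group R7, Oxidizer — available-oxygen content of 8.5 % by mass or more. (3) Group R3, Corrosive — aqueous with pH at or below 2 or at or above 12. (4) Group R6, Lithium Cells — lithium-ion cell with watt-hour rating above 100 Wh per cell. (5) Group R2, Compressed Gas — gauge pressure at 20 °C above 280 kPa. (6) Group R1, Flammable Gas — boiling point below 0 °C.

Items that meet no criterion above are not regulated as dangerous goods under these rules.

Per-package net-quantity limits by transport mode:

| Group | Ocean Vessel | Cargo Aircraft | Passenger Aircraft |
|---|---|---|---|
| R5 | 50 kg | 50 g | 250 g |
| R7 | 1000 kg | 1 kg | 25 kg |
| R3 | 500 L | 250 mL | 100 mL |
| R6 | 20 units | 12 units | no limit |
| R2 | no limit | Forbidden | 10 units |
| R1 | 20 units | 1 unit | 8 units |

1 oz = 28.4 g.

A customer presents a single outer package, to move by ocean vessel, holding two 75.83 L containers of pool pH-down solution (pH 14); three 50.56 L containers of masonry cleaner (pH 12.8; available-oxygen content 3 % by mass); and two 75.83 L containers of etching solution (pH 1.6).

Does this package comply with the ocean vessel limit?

With pH 14 (≥ 12), the pool pH-down solution falls in Group R3.
Masonry cleaner: pH 12.8 ≥ 12 → Group R3 (Corrosive).
pH 1.6 meets the Group R3 criterion (Corrosive), so the etching solution is Group R3.
Group R3 net quantity: (two 75.83 L containers = 151.66 L) + (three 50.56 L containers = 151.68 L) + (two 75.83 L containers = 151.66 L) = 455 L.
That is within the Group R3 ocean vessel limit of 500 L.

Yes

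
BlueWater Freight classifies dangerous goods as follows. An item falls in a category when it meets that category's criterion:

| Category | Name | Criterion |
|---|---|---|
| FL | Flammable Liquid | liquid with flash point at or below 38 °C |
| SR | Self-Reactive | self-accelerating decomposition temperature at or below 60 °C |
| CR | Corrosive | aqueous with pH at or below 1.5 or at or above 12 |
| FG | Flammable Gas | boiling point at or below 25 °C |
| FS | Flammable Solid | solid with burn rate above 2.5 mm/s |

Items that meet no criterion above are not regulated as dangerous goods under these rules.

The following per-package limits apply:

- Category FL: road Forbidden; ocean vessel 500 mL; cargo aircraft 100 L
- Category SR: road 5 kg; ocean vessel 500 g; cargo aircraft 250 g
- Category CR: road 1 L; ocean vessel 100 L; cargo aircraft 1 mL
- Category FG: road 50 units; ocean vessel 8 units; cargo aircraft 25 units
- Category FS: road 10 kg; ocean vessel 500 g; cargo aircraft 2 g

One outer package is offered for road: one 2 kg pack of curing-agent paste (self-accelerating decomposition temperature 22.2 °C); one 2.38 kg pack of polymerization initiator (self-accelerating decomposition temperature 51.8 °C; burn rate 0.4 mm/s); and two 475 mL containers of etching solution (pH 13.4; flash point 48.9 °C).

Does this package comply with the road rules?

With self-accelerating decomposition temperature 22.2 °C (≤ 60 °C), the curing-agent paste falls in Category SR.
The polymerization initiator has self-accelerating decomposition temperature 51.8 °C, which is ≤ 60 °C, so it is Category SR (Self-Reactive).
Etching solution: pH 13.4 ≥ 12 → Category CR (Corrosive).
Total Category SR: 2 kg + 2.38 kg = 4.38 kg.
That is within the Category SR road limit of 5 kg.
Category CR quantity: two 475 mL containers = 950 mL.
That is within the Category CR road limit of 1 L.
Every hazard category is within its road limit and no segregation rule is violated.

Yes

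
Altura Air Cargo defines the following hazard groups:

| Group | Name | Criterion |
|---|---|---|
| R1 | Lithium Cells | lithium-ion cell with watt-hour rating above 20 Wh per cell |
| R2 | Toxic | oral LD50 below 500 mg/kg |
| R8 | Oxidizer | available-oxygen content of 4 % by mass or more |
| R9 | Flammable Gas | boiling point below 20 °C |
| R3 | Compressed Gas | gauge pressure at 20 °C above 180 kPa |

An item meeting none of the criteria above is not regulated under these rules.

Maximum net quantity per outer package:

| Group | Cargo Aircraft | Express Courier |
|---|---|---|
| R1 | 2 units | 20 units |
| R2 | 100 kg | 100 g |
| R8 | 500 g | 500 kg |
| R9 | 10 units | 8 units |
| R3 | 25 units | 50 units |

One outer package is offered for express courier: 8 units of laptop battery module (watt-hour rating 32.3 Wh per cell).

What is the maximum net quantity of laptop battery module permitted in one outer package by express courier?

Laptop battery module: watt-hour rating 32.3 Wh per cell > 20 Wh per cell → Group R1 (Lithium Cells).
The express courier limit for Group R1 is 20 units.

20 units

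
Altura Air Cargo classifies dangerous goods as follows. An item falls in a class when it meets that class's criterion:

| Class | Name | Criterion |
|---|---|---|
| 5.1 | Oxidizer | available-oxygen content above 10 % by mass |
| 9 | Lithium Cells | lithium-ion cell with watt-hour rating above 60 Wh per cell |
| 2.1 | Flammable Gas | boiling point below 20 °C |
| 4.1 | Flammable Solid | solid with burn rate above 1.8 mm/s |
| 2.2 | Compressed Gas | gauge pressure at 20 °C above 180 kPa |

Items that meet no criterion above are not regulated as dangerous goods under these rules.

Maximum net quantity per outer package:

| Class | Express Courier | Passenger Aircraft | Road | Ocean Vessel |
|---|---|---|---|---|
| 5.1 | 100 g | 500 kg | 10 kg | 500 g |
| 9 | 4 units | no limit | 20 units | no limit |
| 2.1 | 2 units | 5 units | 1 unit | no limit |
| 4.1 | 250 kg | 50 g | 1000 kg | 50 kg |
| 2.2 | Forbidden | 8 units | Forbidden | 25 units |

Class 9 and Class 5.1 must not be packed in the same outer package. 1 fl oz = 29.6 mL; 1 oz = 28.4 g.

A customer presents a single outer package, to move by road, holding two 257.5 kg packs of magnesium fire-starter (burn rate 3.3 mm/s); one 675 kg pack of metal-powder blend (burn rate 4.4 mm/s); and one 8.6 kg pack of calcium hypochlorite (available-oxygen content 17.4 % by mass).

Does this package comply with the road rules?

Burn rate 3.3 mm/s meets the Class 4.1 criterion (Flammable Solid), so the magnesium fire-starter is Class 4.1.
Burn rate 4.4 mm/s meets the Class 4.1 criterion (Flammable Solid), so the metal-powder blend is Class 4.1.
The calcium hypochlorite has available-oxygen content 17.4 % by mass, which is > 10 % by mass, so it is Class 5.1 (Oxidizer).
Total Class 4.1: (two 257.5 kg packs = 515 kg) + 675 kg = 1190 kg.
1190 kg > 1000 kg (road limit, Class 4.1) — over the limit.
Class 5.1 quantity: 8.6 kg.
That is within the Class 5.1 road limit of 10 kg.
The segregation rule (Class 9 with Class 5.1) does not apply to Class 4.1 with Class 5.1.

No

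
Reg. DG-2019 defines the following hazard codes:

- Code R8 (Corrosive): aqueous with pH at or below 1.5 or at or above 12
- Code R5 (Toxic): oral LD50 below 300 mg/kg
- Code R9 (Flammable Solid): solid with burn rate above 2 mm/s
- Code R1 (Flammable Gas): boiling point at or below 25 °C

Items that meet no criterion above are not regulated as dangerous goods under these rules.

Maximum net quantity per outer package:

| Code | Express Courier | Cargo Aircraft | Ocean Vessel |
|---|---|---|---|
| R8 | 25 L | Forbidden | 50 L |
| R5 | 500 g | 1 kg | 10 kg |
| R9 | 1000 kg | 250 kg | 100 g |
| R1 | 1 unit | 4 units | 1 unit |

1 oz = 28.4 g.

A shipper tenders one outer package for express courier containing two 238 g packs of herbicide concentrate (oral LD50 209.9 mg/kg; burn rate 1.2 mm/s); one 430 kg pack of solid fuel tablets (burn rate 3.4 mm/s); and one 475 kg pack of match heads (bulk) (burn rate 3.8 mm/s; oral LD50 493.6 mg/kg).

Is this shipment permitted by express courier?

Yes

Herbicide concentrate: oral LD50 209.9 mg/kg < 300 mg/kg → Code R5 (Toxic).
Burn rate 3.4 mm/s meets the Code R9 criterion (Flammable Solid), so the solid fuel tablets are Code R9.
With burn rate 3.8 mm/s (> 2 mm/s), the match heads (bulk) fall in Code R9.
Code R5 quantity: two 238 g packs = 476 g.
That is within the Code R5 express courier limit of 500 g.
Code R9 net quantity: 430 kg + 475 kg = 905 kg.
905 kg is within the express courier limit of 1000 kg for Code R9.
Every hazard code is within its express courier limit and no segregation rule is violated.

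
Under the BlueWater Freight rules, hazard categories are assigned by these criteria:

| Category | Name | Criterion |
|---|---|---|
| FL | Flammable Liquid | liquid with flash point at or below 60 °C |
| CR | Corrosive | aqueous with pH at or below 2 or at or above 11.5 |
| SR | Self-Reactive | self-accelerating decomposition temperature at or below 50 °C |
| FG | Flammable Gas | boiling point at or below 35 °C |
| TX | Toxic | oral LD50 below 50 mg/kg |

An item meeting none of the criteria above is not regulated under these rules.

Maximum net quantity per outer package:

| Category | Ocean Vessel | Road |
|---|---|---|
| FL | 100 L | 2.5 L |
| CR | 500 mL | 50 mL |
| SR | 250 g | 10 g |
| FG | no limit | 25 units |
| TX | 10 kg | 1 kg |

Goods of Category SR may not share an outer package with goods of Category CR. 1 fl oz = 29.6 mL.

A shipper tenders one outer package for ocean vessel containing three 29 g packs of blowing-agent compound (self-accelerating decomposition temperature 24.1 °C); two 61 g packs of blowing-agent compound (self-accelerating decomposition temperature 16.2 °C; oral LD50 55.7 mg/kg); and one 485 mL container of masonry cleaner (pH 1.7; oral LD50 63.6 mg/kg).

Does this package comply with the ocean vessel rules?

Self-accelerating decomposition temperature 24.1 °C meets the Category SR criterion (Self-Reactive), so the blowing-agent compound is Category SR.
With self-accelerating decomposition temperature 16.2 °C (≤ 50 °C), the blowing-agent compound falls in Category SR.
pH 1.7 meets the Category CR criterion (Corrosive), so the masonry cleaner is Category CR.
Category SR net quantity: (three 29 g packs = 87 g) + (two 61 g packs = 122 g) = 209 g.
That is within the Category SR ocean vessel limit of 250 g.
Category CR quantity: 485 mL.
485 mL ≤ 500 mL (ocean vessel limit, Category CR) — within limit.
Category SR and Category CR may not share an outer package.

No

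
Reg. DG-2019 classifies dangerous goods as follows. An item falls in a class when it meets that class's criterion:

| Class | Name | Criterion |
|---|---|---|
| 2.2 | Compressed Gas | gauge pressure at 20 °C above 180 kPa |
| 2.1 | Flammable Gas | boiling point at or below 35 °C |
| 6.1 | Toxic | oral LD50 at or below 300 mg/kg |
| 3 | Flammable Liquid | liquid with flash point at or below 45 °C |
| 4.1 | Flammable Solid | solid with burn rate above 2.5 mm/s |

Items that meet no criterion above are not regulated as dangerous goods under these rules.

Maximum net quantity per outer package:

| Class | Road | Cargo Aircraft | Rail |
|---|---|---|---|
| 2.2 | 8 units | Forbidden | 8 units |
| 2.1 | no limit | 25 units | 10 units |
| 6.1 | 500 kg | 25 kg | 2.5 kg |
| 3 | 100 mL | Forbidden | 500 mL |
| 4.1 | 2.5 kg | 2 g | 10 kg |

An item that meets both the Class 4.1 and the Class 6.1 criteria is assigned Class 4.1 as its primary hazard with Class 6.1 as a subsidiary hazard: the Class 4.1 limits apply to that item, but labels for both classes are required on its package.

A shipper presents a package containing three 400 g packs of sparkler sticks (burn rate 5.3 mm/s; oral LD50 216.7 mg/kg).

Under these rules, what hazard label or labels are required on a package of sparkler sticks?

Sparkler sticks: burn rate 5.3 mm/s > 2.5 mm/s → Class 4.1 (Flammable Solid).
Oral LD50 216.7 mg/kg meets the Class 6.1 criterion (Toxic), so the sparkler sticks are Class 6.1.
By the precedence rule Class 4.1 is primary and Class 6.1 is subsidiary, and that rule requires both labels on the package.

Class 4.1 and 6.1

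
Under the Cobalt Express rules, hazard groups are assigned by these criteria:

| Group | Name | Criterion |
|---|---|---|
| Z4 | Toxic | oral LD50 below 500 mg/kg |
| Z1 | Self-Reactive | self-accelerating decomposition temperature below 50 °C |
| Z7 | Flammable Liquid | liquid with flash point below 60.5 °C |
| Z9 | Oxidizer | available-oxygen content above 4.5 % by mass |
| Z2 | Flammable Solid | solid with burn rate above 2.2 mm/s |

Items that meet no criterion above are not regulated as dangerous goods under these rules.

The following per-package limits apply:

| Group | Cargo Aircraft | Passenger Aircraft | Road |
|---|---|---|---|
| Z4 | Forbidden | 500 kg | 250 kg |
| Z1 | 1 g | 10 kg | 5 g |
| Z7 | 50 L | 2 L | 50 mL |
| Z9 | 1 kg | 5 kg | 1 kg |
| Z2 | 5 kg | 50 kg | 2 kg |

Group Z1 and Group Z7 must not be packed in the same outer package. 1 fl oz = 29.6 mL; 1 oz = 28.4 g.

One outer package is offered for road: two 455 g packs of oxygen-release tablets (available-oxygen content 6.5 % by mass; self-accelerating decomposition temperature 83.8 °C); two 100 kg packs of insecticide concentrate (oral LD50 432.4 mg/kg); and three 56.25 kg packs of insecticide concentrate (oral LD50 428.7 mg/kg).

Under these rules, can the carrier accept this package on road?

No

The oxygen-release tablets have available-oxygen content 6.5 % by mass, which is > 4.5 % by mass, so they are Group Z9 (Oxidizer).
Oral LD50 432.4 mg/kg meets the Group Z4 criterion (Toxic), so the insecticide concentrate is Group Z4.
With oral LD50 428.7 mg/kg (< 500 mg/kg), the insecticide concentrate falls in Group Z4.
Total Group Z4: (two 100 kg packs = 200 kg) + (three 56.25 kg packs = 168.75 kg) = 368.75 kg.
368.75 kg > 250 kg (road limit, Group Z4) — over the limit.
Group Z9 quantity: two 455 g packs = 910 g.
That is within the Group Z9 road limit of 1 kg.
The segregation rule (Group Z1 with Group Z7) does not apply to Group Z4 with Group Z9.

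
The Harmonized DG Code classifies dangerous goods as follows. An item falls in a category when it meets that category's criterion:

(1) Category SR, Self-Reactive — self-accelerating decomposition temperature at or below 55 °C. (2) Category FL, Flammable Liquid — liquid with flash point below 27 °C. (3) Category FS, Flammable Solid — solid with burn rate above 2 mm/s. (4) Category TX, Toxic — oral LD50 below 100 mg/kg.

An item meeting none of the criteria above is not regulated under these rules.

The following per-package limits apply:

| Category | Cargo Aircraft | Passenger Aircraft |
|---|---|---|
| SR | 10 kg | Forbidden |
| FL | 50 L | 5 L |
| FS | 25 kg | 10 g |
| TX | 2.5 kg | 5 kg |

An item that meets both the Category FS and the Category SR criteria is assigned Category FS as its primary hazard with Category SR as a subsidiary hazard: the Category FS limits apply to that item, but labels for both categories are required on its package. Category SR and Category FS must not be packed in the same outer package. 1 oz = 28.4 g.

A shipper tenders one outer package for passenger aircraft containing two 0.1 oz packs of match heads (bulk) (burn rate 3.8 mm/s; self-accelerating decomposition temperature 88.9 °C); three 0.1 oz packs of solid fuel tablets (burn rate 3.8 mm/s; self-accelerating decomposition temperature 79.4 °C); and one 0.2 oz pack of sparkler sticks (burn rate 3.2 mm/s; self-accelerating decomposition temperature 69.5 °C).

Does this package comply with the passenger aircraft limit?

Match heads (bulk): burn rate 3.8 mm/s > 2 mm/s → Category FS (Flammable Solid).
Solid fuel tablets: burn rate 3.8 mm/s > 2 mm/s → Category FS (Flammable Solid).
The sparkler sticks have burn rate 3.2 mm/s, which is > 2 mm/s, so they are Category FS (Flammable Solid).
Category FS net quantity: (two 0.1 oz packs = 5.68 g) + (three 0.1 oz packs = 8.52 g) + (one 0.2 oz pack = 5.68 g) = 19.88 g.
19.88 g exceeds the passenger aircraft limit of 10 g for Category FS.

No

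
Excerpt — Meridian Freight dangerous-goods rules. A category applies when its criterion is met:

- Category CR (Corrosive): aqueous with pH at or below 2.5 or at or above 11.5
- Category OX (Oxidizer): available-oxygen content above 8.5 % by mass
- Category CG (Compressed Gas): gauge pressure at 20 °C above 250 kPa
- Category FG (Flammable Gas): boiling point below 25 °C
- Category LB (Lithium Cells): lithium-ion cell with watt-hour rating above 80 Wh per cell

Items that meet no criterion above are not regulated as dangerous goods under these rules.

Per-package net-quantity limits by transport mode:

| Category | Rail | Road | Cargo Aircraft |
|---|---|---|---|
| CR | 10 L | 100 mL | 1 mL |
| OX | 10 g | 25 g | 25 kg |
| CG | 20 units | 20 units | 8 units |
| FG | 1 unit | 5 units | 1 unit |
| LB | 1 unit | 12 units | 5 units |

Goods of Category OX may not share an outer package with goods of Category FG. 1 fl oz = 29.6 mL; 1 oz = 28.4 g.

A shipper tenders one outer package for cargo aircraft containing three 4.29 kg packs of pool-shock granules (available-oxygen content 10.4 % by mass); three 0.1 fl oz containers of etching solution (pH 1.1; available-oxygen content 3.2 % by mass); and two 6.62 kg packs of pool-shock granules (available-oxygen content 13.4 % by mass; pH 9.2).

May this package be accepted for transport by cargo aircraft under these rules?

No

Pool-shock granules: available-oxygen content 10.4 % by mass > 8.5 % by mass → Category OX (Oxidizer).
pH 1.1 meets the Category CR criterion (Corrosive), so the etching solution is Category CR.
The pool-shock granules have available-oxygen content 13.4 % by mass, which is > 8.5 % by mass, so they are Category OX (Oxidizer).
Category OX net quantity: (three 4.29 kg packs = 12.87 kg) + (two 6.62 kg packs = 13.24 kg) = 26.11 kg.
26.11 kg > 25 kg (cargo aircraft limit, Category OX) — over the limit.
Category CR quantity: three 0.1 fl oz containers = 8.88 mL.
That exceeds the Category CR cargo aircraft limit of 1 mL.
The segregation rule (Category OX with Category FG) does not apply to Category OX with Category CR.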